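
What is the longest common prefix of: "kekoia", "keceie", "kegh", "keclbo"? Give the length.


Words: kekoia, keceie, kegh, keclbo
  Position 0: all 'k' => match
  Position 1: all 'e' => match
  Position 2: ('k', 'c', 'g', 'c') => mismatch, stop
LCP = "ke" (length 2)

2


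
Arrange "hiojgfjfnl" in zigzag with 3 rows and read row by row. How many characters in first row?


Zigzag "hiojgfjfnl" into 3 rows:
Placing characters:
  'h' => row 0
  'i' => row 1
  'o' => row 2
  'j' => row 1
  'g' => row 0
  'f' => row 1
  'j' => row 2
  'f' => row 1
  'n' => row 0
  'l' => row 1
Rows:
  Row 0: "hgn"
  Row 1: "ijffl"
  Row 2: "oj"
First row length: 3

3


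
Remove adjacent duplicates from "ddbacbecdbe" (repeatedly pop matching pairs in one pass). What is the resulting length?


Input: ddbacbecdbe
Stack-based adjacent duplicate removal:
  Read 'd': push. Stack: d
  Read 'd': matches stack top 'd' => pop. Stack: (empty)
  Read 'b': push. Stack: b
  Read 'a': push. Stack: ba
  Read 'c': push. Stack: bac
  Read 'b': push. Stack: bacb
  Read 'e': push. Stack: bacbe
  Read 'c': push. Stack: bacbec
  Read 'd': push. Stack: bacbecd
  Read 'b': push. Stack: bacbecdb
  Read 'e': push. Stack: bacbecdbe
Final stack: "bacbecdbe" (length 9)

9


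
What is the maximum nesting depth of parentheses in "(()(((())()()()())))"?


Input: "(()(((())()()()())))"
Tracking depth:
  Position 0 '(': depth becomes 1
  Position 1 '(': depth becomes 2
  Position 2 ')': depth becomes 1
  Position 3 '(': depth becomes 2
  Position 4 '(': depth becomes 3
  Position 5 '(': depth becomes 4
  Position 6 '(': depth becomes 5
  Position 7 ')': depth becomes 4
  Position 8 ')': depth becomes 3
  Position 9 '(': depth becomes 4
  Position 10 ')': depth becomes 3
  Position 11 '(': depth becomes 4
  Position 12 ')': depth becomes 3
  Position 13 '(': depth becomes 4
  Position 14 ')': depth becomes 3
  Position 15 '(': depth becomes 4
  Position 16 ')': depth becomes 3
  Position 17 ')': depth becomes 2
  Position 18 ')': depth becomes 1
  Position 19 ')': depth becomes 0
Maximum depth reached: 5

5


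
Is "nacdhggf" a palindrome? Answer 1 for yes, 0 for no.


Input: nacdhggf
Reversed: fgghdcan
  Compare pos 0 ('n') with pos 7 ('f'): MISMATCH
  Compare pos 1 ('a') with pos 6 ('g'): MISMATCH
  Compare pos 2 ('c') with pos 5 ('g'): MISMATCH
  Compare pos 3 ('d') with pos 4 ('h'): MISMATCH
Result: not a palindrome

0


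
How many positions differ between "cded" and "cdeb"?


Comparing "cded" and "cdeb" position by position:
  Position 0: 'c' vs 'c' => same
  Position 1: 'd' vs 'd' => same
  Position 2: 'e' vs 'e' => same
  Position 3: 'd' vs 'b' => DIFFER
Positions that differ: 1

1


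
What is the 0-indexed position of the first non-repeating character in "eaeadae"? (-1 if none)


Input: eaeadae
Character frequencies:
  'a': 3
  'd': 1
  'e': 3
Scanning left to right for freq == 1:
  Position 0 ('e'): freq=3, skip
  Position 1 ('a'): freq=3, skip
  Position 2 ('e'): freq=3, skip
  Position 3 ('a'): freq=3, skip
  Position 4 ('d'): unique! => answer = 4

4


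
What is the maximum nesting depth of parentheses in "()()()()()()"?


Input: "()()()()()()"
Tracking depth:
  Position 0 '(': depth becomes 1
  Position 1 ')': depth becomes 0
  Position 2 '(': depth becomes 1
  Position 3 ')': depth becomes 0
  Position 4 '(': depth becomes 1
  Position 5 ')': depth becomes 0
  Position 6 '(': depth becomes 1
  Position 7 ')': depth becomes 0
  Position 8 '(': depth becomes 1
  Position 9 ')': depth becomes 0
  Position 10 '(': depth becomes 1
  Position 11 ')': depth becomes 0
Maximum depth reached: 1

1


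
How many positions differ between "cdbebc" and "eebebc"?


Comparing "cdbebc" and "eebebc" position by position:
  Position 0: 'c' vs 'e' => DIFFER
  Position 1: 'd' vs 'e' => DIFFER
  Position 2: 'b' vs 'b' => same
  Position 3: 'e' vs 'e' => same
  Position 4: 'b' vs 'b' => same
  Position 5: 'c' vs 'c' => same
Positions that differ: 2

2


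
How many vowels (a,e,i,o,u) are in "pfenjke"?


Input: pfenjke
Checking each character:
  'p' at position 0: consonant
  'f' at position 1: consonant
  'e' at position 2: vowel (running total: 1)
  'n' at position 3: consonant
  'j' at position 4: consonant
  'k' at position 5: consonant
  'e' at position 6: vowel (running total: 2)
Total vowels: 2

2


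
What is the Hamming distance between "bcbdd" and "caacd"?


Comparing "bcbdd" and "caacd" position by position:
  Position 0: 'b' vs 'c' => differ
  Position 1: 'c' vs 'a' => differ
  Position 2: 'b' vs 'a' => differ
  Position 3: 'd' vs 'c' => differ
  Position 4: 'd' vs 'd' => same
Total differences (Hamming distance): 4

4


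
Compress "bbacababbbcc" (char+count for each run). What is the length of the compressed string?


Input: bbacababbbcc
Runs:
  'b' x 2 => "b2"
  'a' x 1 => "a1"
  'c' x 1 => "c1"
  'a' x 1 => "a1"
  'b' x 1 => "b1"
  'a' x 1 => "a1"
  'b' x 3 => "b3"
  'c' x 2 => "c2"
Compressed: "b2a1c1a1b1a1b3c2"
Compressed length: 16

16


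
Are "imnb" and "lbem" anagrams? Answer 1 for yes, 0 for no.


Strings: "imnb", "lbem"
Sorted first:  bimn
Sorted second: belm
Differ at position 1: 'i' vs 'e' => not anagrams

0


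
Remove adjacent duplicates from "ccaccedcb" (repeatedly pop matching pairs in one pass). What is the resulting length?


Input: ccaccedcb
Stack-based adjacent duplicate removal:
  Read 'c': push. Stack: c
  Read 'c': matches stack top 'c' => pop. Stack: (empty)
  Read 'a': push. Stack: a
  Read 'c': push. Stack: ac
  Read 'c': matches stack top 'c' => pop. Stack: a
  Read 'e': push. Stack: ae
  Read 'd': push. Stack: aed
  Read 'c': push. Stack: aedc
  Read 'b': push. Stack: aedcb
Final stack: "aedcb" (length 5)

5


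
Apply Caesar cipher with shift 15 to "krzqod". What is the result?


Caesar cipher: shift "krzqod" by 15
  'k' (pos 10) + 15 = pos 25 = 'z'
  'r' (pos 17) + 15 = pos 6 = 'g'
  'z' (pos 25) + 15 = pos 14 = 'o'
  'q' (pos 16) + 15 = pos 5 = 'f'
  'o' (pos 14) + 15 = pos 3 = 'd'
  'd' (pos 3) + 15 = pos 18 = 's'
Result: zgofds

zgofds


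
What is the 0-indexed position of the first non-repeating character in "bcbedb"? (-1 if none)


Input: bcbedb
Character frequencies:
  'b': 3
  'c': 1
  'd': 1
  'e': 1
Scanning left to right for freq == 1:
  Position 0 ('b'): freq=3, skip
  Position 1 ('c'): unique! => answer = 1

1


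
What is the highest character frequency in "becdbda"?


Input: becdbda
Character counts:
  'a': 1
  'b': 2
  'c': 1
  'd': 2
  'e': 1
Maximum frequency: 2

2


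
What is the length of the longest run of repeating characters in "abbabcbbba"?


Input: "abbabcbbba"
Scanning for longest run:
  Position 1 ('b'): new char, reset run to 1
  Position 2 ('b'): continues run of 'b', length=2
  Position 3 ('a'): new char, reset run to 1
  Position 4 ('b'): new char, reset run to 1
  Position 5 ('c'): new char, reset run to 1
  Position 6 ('b'): new char, reset run to 1
  Position 7 ('b'): continues run of 'b', length=2
  Position 8 ('b'): continues run of 'b', length=3
  Position 9 ('a'): new char, reset run to 1
Longest run: 'b' with length 3

3


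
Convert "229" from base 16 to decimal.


Input: "229" in base 16
Positional expansion:
  Digit '2' (value 2) x 16^2 = 512
  Digit '2' (value 2) x 16^1 = 32
  Digit '9' (value 9) x 16^0 = 9
Sum = 553

553


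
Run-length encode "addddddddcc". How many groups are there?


Input: addddddddcc
Scanning for consecutive runs:
  Group 1: 'a' x 1 (positions 0-0)
  Group 2: 'd' x 8 (positions 1-8)
  Group 3: 'c' x 2 (positions 9-10)
Total groups: 3

3


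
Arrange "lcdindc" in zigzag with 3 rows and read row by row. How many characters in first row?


Zigzag "lcdindc" into 3 rows:
Placing characters:
  'l' => row 0
  'c' => row 1
  'd' => row 2
  'i' => row 1
  'n' => row 0
  'd' => row 1
  'c' => row 2
Rows:
  Row 0: "ln"
  Row 1: "cid"
  Row 2: "dc"
First row length: 2

2


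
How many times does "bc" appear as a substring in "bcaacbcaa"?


Searching for "bc" in "bcaacbcaa"
Scanning each position:
  Position 0: "bc" => MATCH
  Position 1: "ca" => no
  Position 2: "aa" => no
  Position 3: "ac" => no
  Position 4: "cb" => no
  Position 5: "bc" => MATCH
  Position 6: "ca" => no
  Position 7: "aa" => no
Total occurrences: 2

2


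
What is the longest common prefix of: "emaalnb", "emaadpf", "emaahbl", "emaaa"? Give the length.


Words: emaalnb, emaadpf, emaahbl, emaaa
  Position 0: all 'e' => match
  Position 1: all 'm' => match
  Position 2: all 'a' => match
  Position 3: all 'a' => match
  Position 4: ('l', 'd', 'h', 'a') => mismatch, stop
LCP = "emaa" (length 4)

4


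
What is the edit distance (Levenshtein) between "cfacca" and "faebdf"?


Computing edit distance: "cfacca" -> "faebdf"
DP table:
           f    a    e    b    d    f
      0    1    2    3    4    5    6
  c   1    1    2    3    4    5    6
  f   2    1    2    3    4    5    5
  a   3    2    1    2    3    4    5
  c   4    3    2    2    3    4    5
  c   5    4    3    3    3    4    5
  a   6    5    4    4    4    4    5
Edit distance = dp[6][6] = 5

5


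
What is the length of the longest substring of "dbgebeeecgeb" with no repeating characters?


Input: "dbgebeeecgeb"
Sliding window (track last position of each char):
  Position 0 ('d'): window [0,0] length 1 -- new best
  Position 1 ('b'): window [0,1] length 2 -- new best
  Position 2 ('g'): window [0,2] length 3 -- new best
  Position 3 ('e'): window [0,3] length 4 -- new best
  Position 4 ('b'): repeat (last at 1), move window start to 2
  Position 4 ('b'): window [2,4] length 3
  Position 5 ('e'): repeat (last at 3), move window start to 4
  Position 5 ('e'): window [4,5] length 2
  Position 6 ('e'): repeat (last at 5), move window start to 6
  Position 6 ('e'): window [6,6] length 1
  Position 7 ('e'): repeat (last at 6), move window start to 7
  Position 7 ('e'): window [7,7] length 1
  Position 8 ('c'): window [7,8] length 2
  Position 9 ('g'): window [7,9] length 3
  Position 10 ('e'): repeat (last at 7), move window start to 8
  Position 10 ('e'): window [8,10] length 3
  Position 11 ('b'): window [8,11] length 4
Longest substring with no repeats: "dbge" with length 4

4


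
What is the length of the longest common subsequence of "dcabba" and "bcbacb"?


LCS of "dcabba" and "bcbacb"
DP table:
           b    c    b    a    c    b
      0    0    0    0    0    0    0
  d   0    0    0    0    0    0    0
  c   0    0    1    1    1    1    1
  a   0    0    1    1    2    2    2
  b   0    1    1    2    2    2    3
  b   0    1    1    2    2    2    3
  a   0    1    1    2    3    3    3
LCS length = dp[6][6] = 3

3


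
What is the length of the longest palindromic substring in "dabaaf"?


Input: "dabaaf"
Checking substrings for palindromes:
  [1:4] "aba" (len 3) => palindrome
  [3:5] "aa" (len 2) => palindrome
Longest palindromic substring: "aba" with length 3

3


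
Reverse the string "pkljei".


Input: pkljei
Reading characters right to left:
  Position 5: 'i'
  Position 4: 'e'
  Position 3: 'j'
  Position 2: 'l'
  Position 1: 'k'
  Position 0: 'p'
Reversed: iejlkp

iejlkp


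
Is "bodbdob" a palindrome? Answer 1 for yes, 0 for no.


Input: bodbdob
Reversed: bodbdob
  Compare pos 0 ('b') with pos 6 ('b'): match
  Compare pos 1 ('o') with pos 5 ('o'): match
  Compare pos 2 ('d') with pos 4 ('d'): match
Result: palindrome

1


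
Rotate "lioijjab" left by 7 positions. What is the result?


Input: "lioijjab", rotate left by 7
First 7 characters: "lioijja"
Remaining characters: "b"
Concatenate remaining + first: "b" + "lioijja" = "blioijja"

blioijja


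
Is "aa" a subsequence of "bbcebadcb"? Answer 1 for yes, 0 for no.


Check if "aa" is a subsequence of "bbcebadcb"
Greedy scan:
  Position 0 ('b'): no match needed
  Position 1 ('b'): no match needed
  Position 2 ('c'): no match needed
  Position 3 ('e'): no match needed
  Position 4 ('b'): no match needed
  Position 5 ('a'): matches sub[0] = 'a'
  Position 6 ('d'): no match needed
  Position 7 ('c'): no match needed
  Position 8 ('b'): no match needed
Only matched 1/2 characters => not a subsequence

0


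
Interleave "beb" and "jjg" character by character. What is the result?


Interleaving "beb" and "jjg":
  Position 0: 'b' from first, 'j' from second => "bj"
  Position 1: 'e' from first, 'j' from second => "ej"
  Position 2: 'b' from first, 'g' from second => "bg"
Result: bjejbg

bjejbg


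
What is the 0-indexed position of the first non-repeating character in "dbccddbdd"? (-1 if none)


Input: dbccddbdd
Character frequencies:
  'b': 2
  'c': 2
  'd': 5
Scanning left to right for freq == 1:
  Position 0 ('d'): freq=5, skip
  Position 1 ('b'): freq=2, skip
  Position 2 ('c'): freq=2, skip
  Position 3 ('c'): freq=2, skip
  Position 4 ('d'): freq=5, skip
  Position 5 ('d'): freq=5, skip
  Position 6 ('b'): freq=2, skip
  Position 7 ('d'): freq=5, skip
  Position 8 ('d'): freq=5, skip
  No unique character found => answer = -1

-1


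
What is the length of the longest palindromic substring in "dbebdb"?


Input: "dbebdb"
Checking substrings for palindromes:
  [0:5] "dbebd" (len 5) => palindrome
  [1:4] "beb" (len 3) => palindrome
  [3:6] "bdb" (len 3) => palindrome
Longest palindromic substring: "dbebd" with length 5

5


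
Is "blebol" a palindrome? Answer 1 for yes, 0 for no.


Input: blebol
Reversed: lobelb
  Compare pos 0 ('b') with pos 5 ('l'): MISMATCH
  Compare pos 1 ('l') with pos 4 ('o'): MISMATCH
  Compare pos 2 ('e') with pos 3 ('b'): MISMATCH
Result: not a palindrome

0


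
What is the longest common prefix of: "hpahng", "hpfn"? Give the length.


Words: hpahng, hpfn
  Position 0: all 'h' => match
  Position 1: all 'p' => match
  Position 2: ('a', 'f') => mismatch, stop
LCP = "hp" (length 2)

2


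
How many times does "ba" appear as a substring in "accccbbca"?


Searching for "ba" in "accccbbca"
Scanning each position:
  Position 0: "ac" => no
  Position 1: "cc" => no
  Position 2: "cc" => no
  Position 3: "cc" => no
  Position 4: "cb" => no
  Position 5: "bb" => no
  Position 6: "bc" => no
  Position 7: "ca" => no
Total occurrences: 0

0


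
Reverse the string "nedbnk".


Input: nedbnk
Reading characters right to left:
  Position 5: 'k'
  Position 4: 'n'
  Position 3: 'b'
  Position 2: 'd'
  Position 1: 'e'
  Position 0: 'n'
Reversed: knbden

knbden


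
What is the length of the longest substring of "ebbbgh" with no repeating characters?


Input: "ebbbgh"
Sliding window (track last position of each char):
  Position 0 ('e'): window [0,0] length 1 -- new best
  Position 1 ('b'): window [0,1] length 2 -- new best
  Position 2 ('b'): repeat (last at 1), move window start to 2
  Position 2 ('b'): window [2,2] length 1
  Position 3 ('b'): repeat (last at 2), move window start to 3
  Position 3 ('b'): window [3,3] length 1
  Position 4 ('g'): window [3,4] length 2
  Position 5 ('h'): window [3,5] length 3 -- new best
Longest substring with no repeats: "bgh" with length 3

3


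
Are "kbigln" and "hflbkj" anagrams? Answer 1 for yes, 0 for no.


Strings: "kbigln", "hflbkj"
Sorted first:  bgikln
Sorted second: bfhjkl
Differ at position 1: 'g' vs 'f' => not anagrams

0


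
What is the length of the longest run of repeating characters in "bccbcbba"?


Input: "bccbcbba"
Scanning for longest run:
  Position 1 ('c'): new char, reset run to 1
  Position 2 ('c'): continues run of 'c', length=2
  Position 3 ('b'): new char, reset run to 1
  Position 4 ('c'): new char, reset run to 1
  Position 5 ('b'): new char, reset run to 1
  Position 6 ('b'): continues run of 'b', length=2
  Position 7 ('a'): new char, reset run to 1
Longest run: 'c' with length 2

2


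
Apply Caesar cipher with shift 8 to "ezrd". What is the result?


Caesar cipher: shift "ezrd" by 8
  'e' (pos 4) + 8 = pos 12 = 'm'
  'z' (pos 25) + 8 = pos 7 = 'h'
  'r' (pos 17) + 8 = pos 25 = 'z'
  'd' (pos 3) + 8 = pos 11 = 'l'
Result: mhzl

mhzl


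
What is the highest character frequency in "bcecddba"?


Input: bcecddba
Character counts:
  'a': 1
  'b': 2
  'c': 2
  'd': 2
  'e': 1
Maximum frequency: 2

2


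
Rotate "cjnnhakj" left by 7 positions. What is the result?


Input: "cjnnhakj", rotate left by 7
First 7 characters: "cjnnhak"
Remaining characters: "j"
Concatenate remaining + first: "j" + "cjnnhak" = "jcjnnhak"

jcjnnhak


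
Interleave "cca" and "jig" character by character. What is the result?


Interleaving "cca" and "jig":
  Position 0: 'c' from first, 'j' from second => "cj"
  Position 1: 'c' from first, 'i' from second => "ci"
  Position 2: 'a' from first, 'g' from second => "ag"
Result: cjciag

cjciag


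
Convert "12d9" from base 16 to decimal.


Input: "12d9" in base 16
Positional expansion:
  Digit '1' (value 1) x 16^3 = 4096
  Digit '2' (value 2) x 16^2 = 512
  Digit 'd' (value 13) x 16^1 = 208
  Digit '9' (value 9) x 16^0 = 9
Sum = 4825

4825


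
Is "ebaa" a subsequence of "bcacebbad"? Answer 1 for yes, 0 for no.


Check if "ebaa" is a subsequence of "bcacebbad"
Greedy scan:
  Position 0 ('b'): no match needed
  Position 1 ('c'): no match needed
  Position 2 ('a'): no match needed
  Position 3 ('c'): no match needed
  Position 4 ('e'): matches sub[0] = 'e'
  Position 5 ('b'): matches sub[1] = 'b'
  Position 6 ('b'): no match needed
  Position 7 ('a'): matches sub[2] = 'a'
  Position 8 ('d'): no match needed
Only matched 3/4 characters => not a subsequence

0


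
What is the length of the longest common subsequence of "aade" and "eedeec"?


LCS of "aade" and "eedeec"
DP table:
           e    e    d    e    e    c
      0    0    0    0    0    0    0
  a   0    0    0    0    0    0    0
  a   0    0    0    0    0    0    0
  d   0    0    0    1    1    1    1
  e   0    1    1    1    2    2    2
LCS length = dp[4][6] = 2

2


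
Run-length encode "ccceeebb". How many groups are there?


Input: ccceeebb
Scanning for consecutive runs:
  Group 1: 'c' x 3 (positions 0-2)
  Group 2: 'e' x 3 (positions 3-5)
  Group 3: 'b' x 2 (positions 6-7)
Total groups: 3

3


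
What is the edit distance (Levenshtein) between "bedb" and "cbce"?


Computing edit distance: "bedb" -> "cbce"
DP table:
           c    b    c    e
      0    1    2    3    4
  b   1    1    1    2    3
  e   2    2    2    2    2
  d   3    3    3    3    3
  b   4    4    3    4    4
Edit distance = dp[4][4] = 4

4


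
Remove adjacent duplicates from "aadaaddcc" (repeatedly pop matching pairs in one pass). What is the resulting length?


Input: aadaaddcc
Stack-based adjacent duplicate removal:
  Read 'a': push. Stack: a
  Read 'a': matches stack top 'a' => pop. Stack: (empty)
  Read 'd': push. Stack: d
  Read 'a': push. Stack: da
  Read 'a': matches stack top 'a' => pop. Stack: d
  Read 'd': matches stack top 'd' => pop. Stack: (empty)
  Read 'd': push. Stack: d
  Read 'c': push. Stack: dc
  Read 'c': matches stack top 'c' => pop. Stack: d
Final stack: "d" (length 1)

1


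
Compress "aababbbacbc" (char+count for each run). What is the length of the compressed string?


Input: aababbbacbc
Runs:
  'a' x 2 => "a2"
  'b' x 1 => "b1"
  'a' x 1 => "a1"
  'b' x 3 => "b3"
  'a' x 1 => "a1"
  'c' x 1 => "c1"
  'b' x 1 => "b1"
  'c' x 1 => "c1"
Compressed: "a2b1a1b3a1c1b1c1"
Compressed length: 16

16


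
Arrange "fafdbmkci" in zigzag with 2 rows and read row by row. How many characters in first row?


Zigzag "fafdbmkci" into 2 rows:
Placing characters:
  'f' => row 0
  'a' => row 1
  'f' => row 0
  'd' => row 1
  'b' => row 0
  'm' => row 1
  'k' => row 0
  'c' => row 1
  'i' => row 0
Rows:
  Row 0: "ffbki"
  Row 1: "admc"
First row length: 5

5


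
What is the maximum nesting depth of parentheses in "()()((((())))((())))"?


Input: "()()((((())))((())))"
Tracking depth:
  Position 0 '(': depth becomes 1
  Position 1 ')': depth becomes 0
  Position 2 '(': depth becomes 1
  Position 3 ')': depth becomes 0
  Position 4 '(': depth becomes 1
  Position 5 '(': depth becomes 2
  Position 6 '(': depth becomes 3
  Position 7 '(': depth becomes 4
  Position 8 '(': depth becomes 5
  Position 9 ')': depth becomes 4
  Position 10 ')': depth becomes 3
  Position 11 ')': depth becomes 2
  Position 12 ')': depth becomes 1
  Position 13 '(': depth becomes 2
  Position 14 '(': depth becomes 3
  Position 15 '(': depth becomes 4
  Position 16 ')': depth becomes 3
  Position 17 ')': depth becomes 2
  Position 18 ')': depth becomes 1
  Position 19 ')': depth becomes 0
Maximum depth reached: 5

5


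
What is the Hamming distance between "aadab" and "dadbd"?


Comparing "aadab" and "dadbd" position by position:
  Position 0: 'a' vs 'd' => differ
  Position 1: 'a' vs 'a' => same
  Position 2: 'd' vs 'd' => same
  Position 3: 'a' vs 'b' => differ
  Position 4: 'b' vs 'd' => differ
Total differences (Hamming distance): 3

3


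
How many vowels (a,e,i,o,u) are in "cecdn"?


Input: cecdn
Checking each character:
  'c' at position 0: consonant
  'e' at position 1: vowel (running total: 1)
  'c' at position 2: consonant
  'd' at position 3: consonant
  'n' at position 4: consonant
Total vowels: 1

1


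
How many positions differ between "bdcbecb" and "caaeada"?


Comparing "bdcbecb" and "caaeada" position by position:
  Position 0: 'b' vs 'c' => DIFFER
  Position 1: 'd' vs 'a' => DIFFER
  Position 2: 'c' vs 'a' => DIFFER
  Position 3: 'b' vs 'e' => DIFFER
  Position 4: 'e' vs 'a' => DIFFER
  Position 5: 'c' vs 'd' => DIFFER
  Position 6: 'b' vs 'a' => DIFFER
Positions that differ: 7

7


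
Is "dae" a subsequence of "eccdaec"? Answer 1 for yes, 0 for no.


Check if "dae" is a subsequence of "eccdaec"
Greedy scan:
  Position 0 ('e'): no match needed
  Position 1 ('c'): no match needed
  Position 2 ('c'): no match needed
  Position 3 ('d'): matches sub[0] = 'd'
  Position 4 ('a'): matches sub[1] = 'a'
  Position 5 ('e'): matches sub[2] = 'e'
  Position 6 ('c'): no match needed
All 3 characters matched => is a subsequence

1


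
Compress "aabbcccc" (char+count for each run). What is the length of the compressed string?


Input: aabbcccc
Runs:
  'a' x 2 => "a2"
  'b' x 2 => "b2"
  'c' x 4 => "c4"
Compressed: "a2b2c4"
Compressed length: 6

6


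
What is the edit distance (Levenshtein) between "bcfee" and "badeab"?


Computing edit distance: "bcfee" -> "badeab"
DP table:
           b    a    d    e    a    b
      0    1    2    3    4    5    6
  b   1    0    1    2    3    4    5
  c   2    1    1    2    3    4    5
  f   3    2    2    2    3    4    5
  e   4    3    3    3    2    3    4
  e   5    4    4    4    3    3    4
Edit distance = dp[5][6] = 4

4


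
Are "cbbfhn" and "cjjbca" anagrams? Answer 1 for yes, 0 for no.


Strings: "cbbfhn", "cjjbca"
Sorted first:  bbcfhn
Sorted second: abccjj
Differ at position 0: 'b' vs 'a' => not anagrams

0


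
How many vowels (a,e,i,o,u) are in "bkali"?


Input: bkali
Checking each character:
  'b' at position 0: consonant
  'k' at position 1: consonant
  'a' at position 2: vowel (running total: 1)
  'l' at position 3: consonant
  'i' at position 4: vowel (running total: 2)
Total vowels: 2

2


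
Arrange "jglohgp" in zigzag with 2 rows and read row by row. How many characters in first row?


Zigzag "jglohgp" into 2 rows:
Placing characters:
  'j' => row 0
  'g' => row 1
  'l' => row 0
  'o' => row 1
  'h' => row 0
  'g' => row 1
  'p' => row 0
Rows:
  Row 0: "jlhp"
  Row 1: "gog"
First row length: 4

4


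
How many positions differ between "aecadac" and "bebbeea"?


Comparing "aecadac" and "bebbeea" position by position:
  Position 0: 'a' vs 'b' => DIFFER
  Position 1: 'e' vs 'e' => same
  Position 2: 'c' vs 'b' => DIFFER
  Position 3: 'a' vs 'b' => DIFFER
  Position 4: 'd' vs 'e' => DIFFER
  Position 5: 'a' vs 'e' => DIFFER
  Position 6: 'c' vs 'a' => DIFFER
Positions that differ: 6

6


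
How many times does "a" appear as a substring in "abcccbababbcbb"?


Searching for "a" in "abcccbababbcbb"
Scanning each position:
  Position 0: "a" => MATCH
  Position 1: "b" => no
  Position 2: "c" => no
  Position 3: "c" => no
  Position 4: "c" => no
  Position 5: "b" => no
  Position 6: "a" => MATCH
  Position 7: "b" => no
  Position 8: "a" => MATCH
  Position 9: "b" => no
  Position 10: "b" => no
  Position 11: "c" => no
  Position 12: "b" => no
  Position 13: "b" => no
Total occurrences: 3

3


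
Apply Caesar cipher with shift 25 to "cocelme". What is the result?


Caesar cipher: shift "cocelme" by 25
  'c' (pos 2) + 25 = pos 1 = 'b'
  'o' (pos 14) + 25 = pos 13 = 'n'
  'c' (pos 2) + 25 = pos 1 = 'b'
  'e' (pos 4) + 25 = pos 3 = 'd'
  'l' (pos 11) + 25 = pos 10 = 'k'
  'm' (pos 12) + 25 = pos 11 = 'l'
  'e' (pos 4) + 25 = pos 3 = 'd'
Result: bnbdkld

bnbdkld


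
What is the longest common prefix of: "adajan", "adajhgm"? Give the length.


Words: adajan, adajhgm
  Position 0: all 'a' => match
  Position 1: all 'd' => match
  Position 2: all 'a' => match
  Position 3: all 'j' => match
  Position 4: ('a', 'h') => mismatch, stop
LCP = "adaj" (length 4)

4


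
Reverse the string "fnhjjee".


Input: fnhjjee
Reading characters right to left:
  Position 6: 'e'
  Position 5: 'e'
  Position 4: 'j'
  Position 3: 'j'
  Position 2: 'h'
  Position 1: 'n'
  Position 0: 'f'
Reversed: eejjhnf

eejjhnf


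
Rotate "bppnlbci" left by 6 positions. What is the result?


Input: "bppnlbci", rotate left by 6
First 6 characters: "bppnlb"
Remaining characters: "ci"
Concatenate remaining + first: "ci" + "bppnlb" = "cibppnlb"

cibppnlb


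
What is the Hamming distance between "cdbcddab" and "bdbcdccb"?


Comparing "cdbcddab" and "bdbcdccb" position by position:
  Position 0: 'c' vs 'b' => differ
  Position 1: 'd' vs 'd' => same
  Position 2: 'b' vs 'b' => same
  Position 3: 'c' vs 'c' => same
  Position 4: 'd' vs 'd' => same
  Position 5: 'd' vs 'c' => differ
  Position 6: 'a' vs 'c' => differ
  Position 7: 'b' vs 'b' => same
Total differences (Hamming distance): 3

3


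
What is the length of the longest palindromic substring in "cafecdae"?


Input: "cafecdae"
Checking substrings for palindromes:
  No multi-char palindromic substrings found
Longest palindromic substring: "c" with length 1

1


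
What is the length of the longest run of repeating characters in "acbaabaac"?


Input: "acbaabaac"
Scanning for longest run:
  Position 1 ('c'): new char, reset run to 1
  Position 2 ('b'): new char, reset run to 1
  Position 3 ('a'): new char, reset run to 1
  Position 4 ('a'): continues run of 'a', length=2
  Position 5 ('b'): new char, reset run to 1
  Position 6 ('a'): new char, reset run to 1
  Position 7 ('a'): continues run of 'a', length=2
  Position 8 ('c'): new char, reset run to 1
Longest run: 'a' with length 2

2


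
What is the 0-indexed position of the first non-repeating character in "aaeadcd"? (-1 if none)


Input: aaeadcd
Character frequencies:
  'a': 3
  'c': 1
  'd': 2
  'e': 1
Scanning left to right for freq == 1:
  Position 0 ('a'): freq=3, skip
  Position 1 ('a'): freq=3, skip
  Position 2 ('e'): unique! => answer = 2

2


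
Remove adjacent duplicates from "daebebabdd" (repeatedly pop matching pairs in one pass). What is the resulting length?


Input: daebebabdd
Stack-based adjacent duplicate removal:
  Read 'd': push. Stack: d
  Read 'a': push. Stack: da
  Read 'e': push. Stack: dae
  Read 'b': push. Stack: daeb
  Read 'e': push. Stack: daebe
  Read 'b': push. Stack: daebeb
  Read 'a': push. Stack: daebeba
  Read 'b': push. Stack: daebebab
  Read 'd': push. Stack: daebebabd
  Read 'd': matches stack top 'd' => pop. Stack: daebebab
Final stack: "daebebab" (length 8)

8


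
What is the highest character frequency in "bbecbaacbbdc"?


Input: bbecbaacbbdc
Character counts:
  'a': 2
  'b': 5
  'c': 3
  'd': 1
  'e': 1
Maximum frequency: 5

5


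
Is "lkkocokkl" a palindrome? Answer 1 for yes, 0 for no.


Input: lkkocokkl
Reversed: lkkocokkl
  Compare pos 0 ('l') with pos 8 ('l'): match
  Compare pos 1 ('k') with pos 7 ('k'): match
  Compare pos 2 ('k') with pos 6 ('k'): match
  Compare pos 3 ('o') with pos 5 ('o'): match
Result: palindrome

1


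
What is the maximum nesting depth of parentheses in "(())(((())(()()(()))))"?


Input: "(())(((())(()()(()))))"
Tracking depth:
  Position 0 '(': depth becomes 1
  Position 1 '(': depth becomes 2
  Position 2 ')': depth becomes 1
  Position 3 ')': depth becomes 0
  Position 4 '(': depth becomes 1
  Position 5 '(': depth becomes 2
  Position 6 '(': depth becomes 3
  Position 7 '(': depth becomes 4
  Position 8 ')': depth becomes 3
  Position 9 ')': depth becomes 2
  Position 10 '(': depth becomes 3
  Position 11 '(': depth becomes 4
  Position 12 ')': depth becomes 3
  Position 13 '(': depth becomes 4
  Position 14 ')': depth becomes 3
  Position 15 '(': depth becomes 4
  Position 16 '(': depth becomes 5
  Position 17 ')': depth becomes 4
  Position 18 ')': depth becomes 3
  Position 19 ')': depth becomes 2
  Position 20 ')': depth becomes 1
  Position 21 ')': depth becomes 0
Maximum depth reached: 5

5


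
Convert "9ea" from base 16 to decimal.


Input: "9ea" in base 16
Positional expansion:
  Digit '9' (value 9) x 16^2 = 2304
  Digit 'e' (value 14) x 16^1 = 224
  Digit 'a' (value 10) x 16^0 = 10
Sum = 2538

2538


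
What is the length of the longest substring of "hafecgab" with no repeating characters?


Input: "hafecgab"
Sliding window (track last position of each char):
  Position 0 ('h'): window [0,0] length 1 -- new best
  Position 1 ('a'): window [0,1] length 2 -- new best
  Position 2 ('f'): window [0,2] length 3 -- new best
  Position 3 ('e'): window [0,3] length 4 -- new best
  Position 4 ('c'): window [0,4] length 5 -- new best
  Position 5 ('g'): window [0,5] length 6 -- new best
  Position 6 ('a'): repeat (last at 1), move window start to 2
  Position 6 ('a'): window [2,6] length 5
  Position 7 ('b'): window [2,7] length 6
Longest substring with no repeats: "hafecg" with length 6

6


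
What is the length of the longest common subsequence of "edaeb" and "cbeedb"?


LCS of "edaeb" and "cbeedb"
DP table:
           c    b    e    e    d    b
      0    0    0    0    0    0    0
  e   0    0    0    1    1    1    1
  d   0    0    0    1    1    2    2
  a   0    0    0    1    1    2    2
  e   0    0    0    1    2    2    2
  b   0    0    1    1    2    2    3
LCS length = dp[5][6] = 3

3


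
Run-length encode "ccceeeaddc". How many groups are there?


Input: ccceeeaddc
Scanning for consecutive runs:
  Group 1: 'c' x 3 (positions 0-2)
  Group 2: 'e' x 3 (positions 3-5)
  Group 3: 'a' x 1 (positions 6-6)
  Group 4: 'd' x 2 (positions 7-8)
  Group 5: 'c' x 1 (positions 9-9)
Total groups: 5

5


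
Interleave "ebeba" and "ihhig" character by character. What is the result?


Interleaving "ebeba" and "ihhig":
  Position 0: 'e' from first, 'i' from second => "ei"
  Position 1: 'b' from first, 'h' from second => "bh"
  Position 2: 'e' from first, 'h' from second => "eh"
  Position 3: 'b' from first, 'i' from second => "bi"
  Position 4: 'a' from first, 'g' from second => "ag"
Result: eibhehbiag

eibhehbiag


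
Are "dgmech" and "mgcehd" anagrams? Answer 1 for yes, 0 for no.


Strings: "dgmech", "mgcehd"
Sorted first:  cdeghm
Sorted second: cdeghm
Sorted forms match => anagrams

1


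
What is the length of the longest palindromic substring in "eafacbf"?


Input: "eafacbf"
Checking substrings for palindromes:
  [1:4] "afa" (len 3) => palindrome
Longest palindromic substring: "afa" with length 3

3


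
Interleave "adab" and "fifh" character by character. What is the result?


Interleaving "adab" and "fifh":
  Position 0: 'a' from first, 'f' from second => "af"
  Position 1: 'd' from first, 'i' from second => "di"
  Position 2: 'a' from first, 'f' from second => "af"
  Position 3: 'b' from first, 'h' from second => "bh"
Result: afdiafbh

afdiafbh


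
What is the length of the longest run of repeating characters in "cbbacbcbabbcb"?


Input: "cbbacbcbabbcb"
Scanning for longest run:
  Position 1 ('b'): new char, reset run to 1
  Position 2 ('b'): continues run of 'b', length=2
  Position 3 ('a'): new char, reset run to 1
  Position 4 ('c'): new char, reset run to 1
  Position 5 ('b'): new char, reset run to 1
  Position 6 ('c'): new char, reset run to 1
  Position 7 ('b'): new char, reset run to 1
  Position 8 ('a'): new char, reset run to 1
  Position 9 ('b'): new char, reset run to 1
  Position 10 ('b'): continues run of 'b', length=2
  Position 11 ('c'): new char, reset run to 1
  Position 12 ('b'): new char, reset run to 1
Longest run: 'b' with length 2

2


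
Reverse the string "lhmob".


Input: lhmob
Reading characters right to left:
  Position 4: 'b'
  Position 3: 'o'
  Position 2: 'm'
  Position 1: 'h'
  Position 0: 'l'
Reversed: bomhl

bomhl


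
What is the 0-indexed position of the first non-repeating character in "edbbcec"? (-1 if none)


Input: edbbcec
Character frequencies:
  'b': 2
  'c': 2
  'd': 1
  'e': 2
Scanning left to right for freq == 1:
  Position 0 ('e'): freq=2, skip
  Position 1 ('d'): unique! => answer = 1

1


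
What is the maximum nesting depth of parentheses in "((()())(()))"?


Input: "((()())(()))"
Tracking depth:
  Position 0 '(': depth becomes 1
  Position 1 '(': depth becomes 2
  Position 2 '(': depth becomes 3
  Position 3 ')': depth becomes 2
  Position 4 '(': depth becomes 3
  Position 5 ')': depth becomes 2
  Position 6 ')': depth becomes 1
  Position 7 '(': depth becomes 2
  Position 8 '(': depth becomes 3
  Position 9 ')': depth becomes 2
  Position 10 ')': depth becomes 1
  Position 11 ')': depth becomes 0
Maximum depth reached: 3

3


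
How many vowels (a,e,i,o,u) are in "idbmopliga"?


Input: idbmopliga
Checking each character:
  'i' at position 0: vowel (running total: 1)
  'd' at position 1: consonant
  'b' at position 2: consonant
  'm' at position 3: consonant
  'o' at position 4: vowel (running total: 2)
  'p' at position 5: consonant
  'l' at position 6: consonant
  'i' at position 7: vowel (running total: 3)
  'g' at position 8: consonant
  'a' at position 9: vowel (running total: 4)
Total vowels: 4

4


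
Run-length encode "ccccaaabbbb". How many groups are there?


Input: ccccaaabbbb
Scanning for consecutive runs:
  Group 1: 'c' x 4 (positions 0-3)
  Group 2: 'a' x 3 (positions 4-6)
  Group 3: 'b' x 4 (positions 7-10)
Total groups: 3

3


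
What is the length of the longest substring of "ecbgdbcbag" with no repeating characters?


Input: "ecbgdbcbag"
Sliding window (track last position of each char):
  Position 0 ('e'): window [0,0] length 1 -- new best
  Position 1 ('c'): window [0,1] length 2 -- new best
  Position 2 ('b'): window [0,2] length 3 -- new best
  Position 3 ('g'): window [0,3] length 4 -- new best
  Position 4 ('d'): window [0,4] length 5 -- new best
  Position 5 ('b'): repeat (last at 2), move window start to 3
  Position 5 ('b'): window [3,5] length 3
  Position 6 ('c'): window [3,6] length 4
  Position 7 ('b'): repeat (last at 5), move window start to 6
  Position 7 ('b'): window [6,7] length 2
  Position 8 ('a'): window [6,8] length 3
  Position 9 ('g'): window [6,9] length 4
Longest substring with no repeats: "ecbgd" with length 5

5


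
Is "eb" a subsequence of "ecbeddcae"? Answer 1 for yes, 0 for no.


Check if "eb" is a subsequence of "ecbeddcae"
Greedy scan:
  Position 0 ('e'): matches sub[0] = 'e'
  Position 1 ('c'): no match needed
  Position 2 ('b'): matches sub[1] = 'b'
  Position 3 ('e'): no match needed
  Position 4 ('d'): no match needed
  Position 5 ('d'): no match needed
  Position 6 ('c'): no match needed
  Position 7 ('a'): no match needed
  Position 8 ('e'): no match needed
All 2 characters matched => is a subsequence

1


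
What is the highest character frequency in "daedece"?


Input: daedece
Character counts:
  'a': 1
  'c': 1
  'd': 2
  'e': 3
Maximum frequency: 3

3


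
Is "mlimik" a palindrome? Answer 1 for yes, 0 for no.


Input: mlimik
Reversed: kimilm
  Compare pos 0 ('m') with pos 5 ('k'): MISMATCH
  Compare pos 1 ('l') with pos 4 ('i'): MISMATCH
  Compare pos 2 ('i') with pos 3 ('m'): MISMATCH
Result: not a palindrome

0


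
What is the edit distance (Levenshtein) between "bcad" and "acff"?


Computing edit distance: "bcad" -> "acff"
DP table:
           a    c    f    f
      0    1    2    3    4
  b   1    1    2    3    4
  c   2    2    1    2    3
  a   3    2    2    2    3
  d   4    3    3    3    3
Edit distance = dp[4][4] = 3

3


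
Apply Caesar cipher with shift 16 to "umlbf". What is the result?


Caesar cipher: shift "umlbf" by 16
  'u' (pos 20) + 16 = pos 10 = 'k'
  'm' (pos 12) + 16 = pos 2 = 'c'
  'l' (pos 11) + 16 = pos 1 = 'b'
  'b' (pos 1) + 16 = pos 17 = 'r'
  'f' (pos 5) + 16 = pos 21 = 'v'
Result: kcbrv

kcbrv


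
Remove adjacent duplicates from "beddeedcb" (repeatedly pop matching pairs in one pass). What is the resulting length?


Input: beddeedcb
Stack-based adjacent duplicate removal:
  Read 'b': push. Stack: b
  Read 'e': push. Stack: be
  Read 'd': push. Stack: bed
  Read 'd': matches stack top 'd' => pop. Stack: be
  Read 'e': matches stack top 'e' => pop. Stack: b
  Read 'e': push. Stack: be
  Read 'd': push. Stack: bed
  Read 'c': push. Stack: bedc
  Read 'b': push. Stack: bedcb
Final stack: "bedcb" (length 5)

5


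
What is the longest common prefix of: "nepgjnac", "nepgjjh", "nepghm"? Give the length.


Words: nepgjnac, nepgjjh, nepghm
  Position 0: all 'n' => match
  Position 1: all 'e' => match
  Position 2: all 'p' => match
  Position 3: all 'g' => match
  Position 4: ('j', 'j', 'h') => mismatch, stop
LCP = "nepg" (length 4)

4


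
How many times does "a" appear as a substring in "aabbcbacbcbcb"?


Searching for "a" in "aabbcbacbcbcb"
Scanning each position:
  Position 0: "a" => MATCH
  Position 1: "a" => MATCH
  Position 2: "b" => no
  Position 3: "b" => no
  Position 4: "c" => no
  Position 5: "b" => no
  Position 6: "a" => MATCH
  Position 7: "c" => no
  Position 8: "b" => no
  Position 9: "c" => no
  Position 10: "b" => no
  Position 11: "c" => no
  Position 12: "b" => no
Total occurrences: 3

3


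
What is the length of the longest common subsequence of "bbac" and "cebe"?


LCS of "bbac" and "cebe"
DP table:
           c    e    b    e
      0    0    0    0    0
  b   0    0    0    1    1
  b   0    0    0    1    1
  a   0    0    0    1    1
  c   0    1    1    1    1
LCS length = dp[4][4] = 1

1


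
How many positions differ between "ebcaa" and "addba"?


Comparing "ebcaa" and "addba" position by position:
  Position 0: 'e' vs 'a' => DIFFER
  Position 1: 'b' vs 'd' => DIFFER
  Position 2: 'c' vs 'd' => DIFFER
  Position 3: 'a' vs 'b' => DIFFER
  Position 4: 'a' vs 'a' => same
Positions that differ: 4

4


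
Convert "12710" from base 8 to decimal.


Input: "12710" in base 8
Positional expansion:
  Digit '1' (value 1) x 8^4 = 4096
  Digit '2' (value 2) x 8^3 = 1024
  Digit '7' (value 7) x 8^2 = 448
  Digit '1' (value 1) x 8^1 = 8
  Digit '0' (value 0) x 8^0 = 0
Sum = 5576

5576


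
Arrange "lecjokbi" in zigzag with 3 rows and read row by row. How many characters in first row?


Zigzag "lecjokbi" into 3 rows:
Placing characters:
  'l' => row 0
  'e' => row 1
  'c' => row 2
  'j' => row 1
  'o' => row 0
  'k' => row 1
  'b' => row 2
  'i' => row 1
Rows:
  Row 0: "lo"
  Row 1: "ejki"
  Row 2: "cb"
First row length: 2

2


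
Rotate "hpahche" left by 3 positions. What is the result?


Input: "hpahche", rotate left by 3
First 3 characters: "hpa"
Remaining characters: "hche"
Concatenate remaining + first: "hche" + "hpa" = "hchehpa"

hchehpa


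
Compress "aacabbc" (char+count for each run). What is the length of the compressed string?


Input: aacabbc
Runs:
  'a' x 2 => "a2"
  'c' x 1 => "c1"
  'a' x 1 => "a1"
  'b' x 2 => "b2"
  'c' x 1 => "c1"
Compressed: "a2c1a1b2c1"
Compressed length: 10

10


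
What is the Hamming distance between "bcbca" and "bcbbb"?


Comparing "bcbca" and "bcbbb" position by position:
  Position 0: 'b' vs 'b' => same
  Position 1: 'c' vs 'c' => same
  Position 2: 'b' vs 'b' => same
  Position 3: 'c' vs 'b' => differ
  Position 4: 'a' vs 'b' => differ
Total differences (Hamming distance): 2

2
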